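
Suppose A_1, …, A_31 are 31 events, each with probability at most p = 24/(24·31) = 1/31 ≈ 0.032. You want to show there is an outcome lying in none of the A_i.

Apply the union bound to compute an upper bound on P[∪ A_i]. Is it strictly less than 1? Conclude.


Union bound: P[∪_{i=1}^{31} A_i] ≤ Σ_i P[A_i] ≤ 31·p = 31·(1/31) = 1.
Numerically: 1 ≈ 1.000.
Is 1 < 1? NO.
Since the bound 1 is ≥ 1, the union bound is uninformative here; it does NOT by itself certify existence.

31·p = 1 ≈ 1.000; existence NOT certified by the union bound.


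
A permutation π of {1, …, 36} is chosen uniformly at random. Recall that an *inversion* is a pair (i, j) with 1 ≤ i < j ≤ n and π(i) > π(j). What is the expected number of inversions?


Write X = Σ X_I over the C(36, 2) = 630 pairs i < j, with X_I the indicator of one inversion.
There are 630 indicators.
For each fixed pair i < j, the values π(i) and π(j) are two distinct elements of {1, …, 36} in uniformly random order; by symmetry P[π(i) > π(j)] = 1/2.
By linearity: E[X] = 630 · (1/2) = C(36, 2) · (1/2) = 630/2 = 315 ≈ 315.00000.

E[X] = 315 = 315.00000.


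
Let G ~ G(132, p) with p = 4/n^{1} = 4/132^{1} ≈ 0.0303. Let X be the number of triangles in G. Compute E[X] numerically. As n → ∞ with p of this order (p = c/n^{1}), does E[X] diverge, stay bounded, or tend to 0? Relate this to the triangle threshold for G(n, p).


Number of potential triangles: C(132, 3) = 374660.
Each occurs with probability p³ ≈ (0.0303)³ ≈ 2.78265e-05.
By linearity: E[X] = C(132, 3)·p³ ≈ 374660 · 2.78265e-05 ≈ 10.425.
Here α = 1, so p = 4/n is exactly at the triangle threshold p ~ 1/n. Asymptotically E[X] → c³/6 = 4³/6 = 32/3 ≈ 10.667, a bounded constant. In this regime the triangle count is asymptotically Poisson(c³/6).

E[X] ≈ 10.425; in regime p = Θ(1/n^{1}) E[X] stays bounded (at the triangle threshold p ~ 1/n).


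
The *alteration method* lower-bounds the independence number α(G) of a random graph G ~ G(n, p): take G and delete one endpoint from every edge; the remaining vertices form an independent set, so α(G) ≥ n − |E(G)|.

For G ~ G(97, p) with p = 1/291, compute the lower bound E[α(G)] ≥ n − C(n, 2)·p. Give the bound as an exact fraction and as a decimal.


E[|E(G)|] = C(97, 2)·p = 4656 · (1/291) = 16.
E[α(G)] ≥ n − E[|E(G)|] = 97 − 16 = 81.
Numerically: ≈ 81.000.
(This is only a lower bound; the true E[α(G)] may be larger.)

E[α(G)] ≥ 81 ≈ 81.000.


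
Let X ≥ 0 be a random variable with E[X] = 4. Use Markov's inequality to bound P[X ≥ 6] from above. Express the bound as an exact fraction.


μ = E[X] = 4, a = 6.
Markov: P[X ≥ 6] ≤ μ/a = (4)/6 = 2/3.
Numerically: ≈ 0.667.
(Since a = 6 > μ = 4.000, the bound 2/3 is < 1 and informative.)

P[X ≥ 6] ≤ 2/3 ≈ 0.667.


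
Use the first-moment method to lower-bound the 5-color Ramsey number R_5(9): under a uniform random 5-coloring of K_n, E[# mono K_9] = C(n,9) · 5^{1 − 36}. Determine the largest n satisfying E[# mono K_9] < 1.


We need C(n, 9) · 5^{1 − 36} < 1, i.e. C(n, 9) < 5^{36 − 1} = 2910383045673370361328125.
Check values of n near the boundary:
  n = 2165: C(2165, 9) = 2832220612024886803272630; 2832220612024886803272630 < 2910383045673370361328125? YES
  n = 2166: C(2166, 9) = 2844037944203015677277940; 2844037944203015677277940 < 2910383045673370361328125? YES
  n = 2167: C(2167, 9) = 2855899084841489792706810; 2855899084841489792706810 < 2910383045673370361328125? YES
  n = 2168: C(2168, 9) = 2867804175977929537095120; 2867804175977929537095120 < 2910383045673370361328125? YES
  n = 2169: C(2169, 9) = 2879753360044504243499683; 2879753360044504243499683 < 2910383045673370361328125? YES
  n = 2170: C(2170, 9) = 2891746779868845075610510; 2891746779868845075610510 < 2910383045673370361328125? YES
  n = 2171: C(2171, 9) = 2903784578674959601827205; 2903784578674959601827205 < 2910383045673370361328125? YES
  n = 2172: C(2172, 9) = 2915866900084148060642020; 2915866900084148060642020 < 2910383045673370361328125? NO
  n = 2173: C(2173, 9) = 2927993888115921319674265; 2927993888115921319674265 < 2910383045673370361328125? NO
  n = 2174: C(2174, 9) = 2940165687188920530702934; 2940165687188920530702934 < 2910383045673370361328125? NO
The largest n with C(n, 9) < 2910383045673370361328125 is n = 2171 (where E[X] = 580756915734991920365441/582076609134674072265625 ≈ 0.998). Hence R_5(9) > 2171, i.e. R_5(9) ≥ 2172.

Largest n = 2171; hence R_5(9) > 2171.


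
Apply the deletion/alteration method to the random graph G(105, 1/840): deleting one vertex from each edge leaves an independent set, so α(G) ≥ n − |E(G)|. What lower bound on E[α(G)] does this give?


E[|E(G)|] = C(105, 2)·p = 5460 · (1/840) = 13/2.
E[α(G)] ≥ n − E[|E(G)|] = 105 − 13/2 = 197/2.
Numerically: ≈ 98.500.
(This is only a lower bound; the true E[α(G)] may be larger.)

E[α(G)] ≥ 197/2 ≈ 98.500.


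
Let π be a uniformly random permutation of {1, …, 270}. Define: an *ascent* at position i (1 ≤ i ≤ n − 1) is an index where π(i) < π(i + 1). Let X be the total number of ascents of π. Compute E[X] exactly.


Write X = Σ X_I over i = 1, …, 269, with X_I the indicator of one ascent.
There are 269 indicators.
For each fixed i, the pair (π(i), π(i+1)) is a uniformly random ordered pair of distinct values from {1, …, 270}; by symmetry P[π(i) < π(i+1)] = 1/2.
By linearity: E[X] = 269 · (1/2) = (270 − 1) · (1/2) = 269/2 ≈ 134.50000.

E[X] = 269/2 = 134.50000.


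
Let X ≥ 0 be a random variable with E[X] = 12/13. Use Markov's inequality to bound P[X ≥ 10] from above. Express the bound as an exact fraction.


μ = E[X] = 12/13, a = 10.
Markov: P[X ≥ 10] ≤ μ/a = (12/13)/10 = 6/65.
Numerically: ≈ 0.0923.
(Since a = 10 > μ = 0.9231, the bound 6/65 is < 1 and informative.)

P[X ≥ 10] ≤ 6/65 ≈ 0.0923.


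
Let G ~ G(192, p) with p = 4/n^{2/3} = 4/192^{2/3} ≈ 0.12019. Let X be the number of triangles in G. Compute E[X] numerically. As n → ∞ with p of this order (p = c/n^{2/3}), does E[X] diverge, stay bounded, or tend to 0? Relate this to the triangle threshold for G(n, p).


Number of potential triangles: C(192, 3) = 1161280.
Each occurs with probability p³ ≈ (0.12019)³ ≈ 1.7361111e-03.
By linearity: E[X] = C(192, 3)·p³ ≈ 1161280 · 1.7361111e-03 ≈ 2016.11111.
Since α = 2/3 < 1, p = c/n^{2/3} ≫ 1/n is above the triangle threshold p ~ 1/n. Asymptotically E[X] ~ (c³/6)·n^{3(1−α)} = (4³/6)·n^{1} → ∞; triangles are abundant w.h.p.

E[X] ≈ 2016.11111; in regime p = Θ(1/n^{2/3}) E[X] diverges (above the triangle threshold p ~ 1/n).


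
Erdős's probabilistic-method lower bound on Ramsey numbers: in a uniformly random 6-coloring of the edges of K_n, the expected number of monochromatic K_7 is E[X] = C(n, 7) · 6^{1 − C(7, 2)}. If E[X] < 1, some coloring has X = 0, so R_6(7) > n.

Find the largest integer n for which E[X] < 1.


We need C(n, 7) · 6^{1 − 21} < 1, i.e. C(n, 7) < 6^{21 − 1} = 3656158440062976.
Check values of n near the boundary:
  n = 567: C(567, 7) = 3601671315933933; 3601671315933933 < 3656158440062976? YES
  n = 568: C(568, 7) = 3646611956239704; 3646611956239704 < 3656158440062976? YES
  n = 569: C(569, 7) = 3692032389858348; 3692032389858348 < 3656158440062976? NO
The largest n with C(n, 7) < 3656158440062976 is n = 568 (where E[X] = 16882462760369/16926659444736 ≈ 0.9973889). Hence R_6(7) > 568, i.e. R_6(7) ≥ 569.

Largest n = 568; hence R_6(7) > 568.


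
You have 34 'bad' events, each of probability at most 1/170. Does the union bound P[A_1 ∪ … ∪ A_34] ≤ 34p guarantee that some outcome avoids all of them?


Union bound: P[∪_{i=1}^{34} A_i] ≤ Σ_i P[A_i] ≤ 34·p = 34·(1/170) = 1/5.
Numerically: 1/5 ≈ 0.2000.
Is 1/5 < 1? YES.
Since P[∪ A_i] ≤ 1/5 < 1, the complement has P[∩ A_i^c] ≥ 1 − 1/5 = 4/5 > 0, so some outcome avoids every A_i.

34·p = 1/5 ≈ 0.2000; existence CERTIFIED by the union bound.


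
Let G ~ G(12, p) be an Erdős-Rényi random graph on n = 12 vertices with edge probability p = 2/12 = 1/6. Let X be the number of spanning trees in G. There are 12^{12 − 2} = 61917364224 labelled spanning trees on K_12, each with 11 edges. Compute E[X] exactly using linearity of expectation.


K_12 has 12^{12 − 2} = 61917364224 labelled spanning trees.
For each such spanning tree H, let X_H = 1 if all 11 edges of H are present in G. Then P[X_H = 1] = p^{11} = (1/6)^{11} = 1/362797056.
By linearity of expectation: E[X] = Σ_H E[X_H] = 61917364224 · p^{11} = 61917364224 · 1/362797056 = 512/3.
Numerically: E[X] ≈ 170.667.

E[X] = 61917364224 · (1/6)^{11} = 512/3 ≈ 170.667.


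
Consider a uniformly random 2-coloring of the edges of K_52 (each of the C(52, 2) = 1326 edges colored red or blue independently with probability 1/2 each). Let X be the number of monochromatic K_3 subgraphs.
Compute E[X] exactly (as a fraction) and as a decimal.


Let X = Σ_S X_S over the C(52, 3) = 22100 subsets S of size 3, where X_S = 1 if the K_3 on S is monochromatic.
For a fixed S, the K_3 on S has C(3, 2) = 3 edges. P[all 3 edges red] = (1/2)^3, and likewise for blue, so P[monochromatic] = 2·(1/2)^3 = 2^{1 − 3} = 1/4.
By linearity: E[X] = C(52, 3) · 2^{1 − 3} = 22100 · 1/4 = 5525.
Numerically: E[X] ≈ 5525.00000.

E[X] = C(52,3)·2^(1−C(3,2)) = 5525 ≈ 5525.00000.


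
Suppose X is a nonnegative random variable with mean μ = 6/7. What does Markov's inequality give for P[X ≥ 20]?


μ = E[X] = 6/7, a = 20.
Markov: P[X ≥ 20] ≤ μ/a = (6/7)/20 = 3/70.
Numerically: ≈ 0.0429.
(Since a = 20 > μ = 0.8571, the bound 3/70 is < 1 and informative.)

P[X ≥ 20] ≤ 3/70 ≈ 0.0429.


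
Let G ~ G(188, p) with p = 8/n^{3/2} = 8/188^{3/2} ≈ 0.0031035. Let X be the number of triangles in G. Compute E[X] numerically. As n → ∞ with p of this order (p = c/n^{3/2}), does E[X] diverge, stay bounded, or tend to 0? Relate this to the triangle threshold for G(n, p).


Number of potential triangles: C(188, 3) = 1089836.
Each occurs with probability p³ ≈ (0.0031035)³ ≈ 2.9892321e-08.
By linearity: E[X] = C(188, 3)·p³ ≈ 1089836 · 2.9892321e-08 ≈ 0.03258.
Since α = 3/2 > 1, p = c/n^{3/2} = o(1/n) is below the triangle threshold p ~ 1/n. Asymptotically E[X] ~ (c³/6)·n^{3(1−α)} = (8³/6)·n^{-1.5} → 0, so by Markov's inequality G has no triangles w.h.p.

E[X] ≈ 0.03258; in regime p = Θ(1/n^{3/2}) E[X] tends to 0 (below the triangle threshold p ~ 1/n).


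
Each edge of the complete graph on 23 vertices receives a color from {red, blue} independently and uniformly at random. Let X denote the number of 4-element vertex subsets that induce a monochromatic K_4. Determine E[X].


Let X = Σ_S X_S over the C(23, 4) = 8855 subsets S of size 4, where X_S = 1 if the K_4 on S is monochromatic.
For a fixed S, the K_4 on S has C(4, 2) = 6 edges. P[all 6 edges red] = (1/2)^6, and likewise for blue, so P[monochromatic] = 2·(1/2)^6 = 2^{1 − 6} = 1/32.
By linearity of expectation: E[X] = C(23, 4) · 2^{1 − 6} = 8855 · 1/32 = 8855/32.
Numerically: E[X] ≈ 276.71875.

E[X] = C(23,4)·2^(1−C(4,2)) = 8855/32 ≈ 276.71875.


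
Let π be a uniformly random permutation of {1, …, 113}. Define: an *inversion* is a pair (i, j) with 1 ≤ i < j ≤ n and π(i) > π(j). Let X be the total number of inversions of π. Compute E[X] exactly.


Write X = Σ X_I over the C(113, 2) = 6328 pairs i < j, with X_I the indicator of one inversion.
There are 6328 indicators.
For each fixed pair i < j, the values π(i) and π(j) are two distinct elements of {1, …, 113} in uniformly random order; by symmetry P[π(i) > π(j)] = 1/2.
By linearity: E[X] = 6328 · (1/2) = C(113, 2) · (1/2) = 6328/2 = 3164 ≈ 3164.000.

E[X] = 3164 = 3164.000.


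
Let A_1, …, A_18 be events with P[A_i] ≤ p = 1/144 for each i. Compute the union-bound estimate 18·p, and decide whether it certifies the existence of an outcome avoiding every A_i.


Union bound: P[∪_{i=1}^{18} A_i] ≤ Σ_i P[A_i] ≤ 18·p = 18·(1/144) = 1/8.
Numerically: 1/8 ≈ 0.1250.
Is 1/8 < 1? YES.
Since P[∪ A_i] ≤ 1/8 < 1, the complement has P[∩ A_i^c] ≥ 1 − 1/8 = 7/8 > 0, so some outcome avoids every A_i.

18·p = 1/8 ≈ 0.1250; existence CERTIFIED by the union bound.


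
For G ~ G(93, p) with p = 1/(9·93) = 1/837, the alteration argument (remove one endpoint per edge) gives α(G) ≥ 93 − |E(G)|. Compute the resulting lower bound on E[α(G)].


E[|E(G)|] = C(93, 2)·p = 4278 · (1/837) = 46/9.
E[α(G)] ≥ n − E[|E(G)|] = 93 − 46/9 = 791/9.
Numerically: ≈ 87.889.
(This is only a lower bound; the true E[α(G)] may be larger.)

E[α(G)] ≥ 791/9 ≈ 87.889.


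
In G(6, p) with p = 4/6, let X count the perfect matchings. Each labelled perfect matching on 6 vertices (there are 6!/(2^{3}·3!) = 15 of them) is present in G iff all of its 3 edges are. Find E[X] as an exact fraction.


K_6 has 6!/(2^{3}·3!) = 15 labelled perfect matchings.
For each such perfect matching H, let X_H = 1 if all 3 edges of H are present in G. Then P[X_H = 1] = p^{3} = (2/3)^{3} = 8/27.
By linearity: E[X] = Σ_H E[X_H] = 15 · p^{3} = 15 · 8/27 = 40/9.
Numerically: E[X] ≈ 4.44.

E[X] = 15 · (2/3)^{3} = 40/9 ≈ 4.44.


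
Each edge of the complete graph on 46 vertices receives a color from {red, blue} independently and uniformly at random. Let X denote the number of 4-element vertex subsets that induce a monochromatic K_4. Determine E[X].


Let X = Σ_S X_S over the C(46, 4) = 163185 subsets S of size 4, where X_S = 1 if the K_4 on S is monochromatic.
For a fixed S, the K_4 on S has C(4, 2) = 6 edges. P[all 6 edges red] = (1/2)^6, and likewise for blue, so P[monochromatic] = 2·(1/2)^6 = 2^{1 − 6} = 1/32.
By linearity of expectation: E[X] = C(46, 4) · 2^{1 − 6} = 163185 · 1/32 = 163185/32.
Numerically: E[X] ≈ 5099.531.

E[X] = C(46,4)·2^(1−C(4,2)) = 163185/32 ≈ 5099.531.


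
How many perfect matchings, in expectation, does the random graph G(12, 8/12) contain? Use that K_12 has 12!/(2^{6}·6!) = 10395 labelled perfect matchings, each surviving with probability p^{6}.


K_12 has 12!/(2^{6}·6!) = 10395 labelled perfect matchings.
For each such perfect matching H, let X_H = 1 if all 6 edges of H are present in G. Then P[X_H = 1] = p^{6} = (2/3)^{6} = 64/729.
By linearity of expectation: E[X] = Σ_H E[X_H] = 10395 · p^{6} = 10395 · 64/729 = 24640/27.
Numerically: E[X] ≈ 912.6.

E[X] = 10395 · (2/3)^{6} = 24640/27 ≈ 912.6.


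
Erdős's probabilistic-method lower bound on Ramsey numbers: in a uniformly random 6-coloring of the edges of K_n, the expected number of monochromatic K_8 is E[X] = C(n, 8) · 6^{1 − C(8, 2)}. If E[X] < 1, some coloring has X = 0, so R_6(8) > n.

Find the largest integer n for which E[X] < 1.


We need C(n, 8) · 6^{1 − 28} < 1, i.e. C(n, 8) < 6^{28 − 1} = 1023490369077469249536.
Check values of n near the boundary:
  n = 1593: C(1593, 8) = 1010555394551193970323; 1010555394551193970323 < 1023490369077469249536? YES
  n = 1594: C(1594, 8) = 1015652773590544255167; 1015652773590544255167 < 1023490369077469249536? YES
  n = 1595: C(1595, 8) = 1020772636343363633895; 1020772636343363633895 < 1023490369077469249536? YES
  n = 1596: C(1596, 8) = 1025915067760710553965; 1025915067760710553965 < 1023490369077469249536? NO
  n = 1597: C(1597, 8) = 1031080153060953275445; 1031080153060953275445 < 1023490369077469249536? NO
The largest n with C(n, 8) < 1023490369077469249536 is n = 1595 (where E[X] = 113419181815929292655/113721152119718805504 ≈ 0.99734). Hence R_6(8) > 1595, i.e. R_6(8) ≥ 1596.

Largest n = 1595; hence R_6(8) > 1595.


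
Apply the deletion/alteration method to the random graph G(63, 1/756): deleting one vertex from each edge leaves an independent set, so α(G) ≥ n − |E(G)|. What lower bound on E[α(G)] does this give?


E[|E(G)|] = C(63, 2)·p = 1953 · (1/756) = 31/12.
E[α(G)] ≥ n − E[|E(G)|] = 63 − 31/12 = 725/12.
Numerically: ≈ 60.41667.
(This is only a lower bound; the true E[α(G)] may be larger.)

E[α(G)] ≥ 725/12 ≈ 60.41667.


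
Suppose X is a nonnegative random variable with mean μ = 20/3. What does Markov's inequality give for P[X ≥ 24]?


μ = E[X] = 20/3, a = 24.
Markov: P[X ≥ 24] ≤ μ/a = (20/3)/24 = 5/18.
Numerically: ≈ 0.277778.
(Since a = 24 > μ = 6.666667, the bound 5/18 is < 1 and informative.)

P[X ≥ 24] ≤ 5/18 ≈ 0.277778.


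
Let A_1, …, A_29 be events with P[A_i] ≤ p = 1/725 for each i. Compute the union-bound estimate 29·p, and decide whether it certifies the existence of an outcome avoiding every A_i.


Union bound: P[∪_{i=1}^{29} A_i] ≤ Σ_i P[A_i] ≤ 29·p = 29·(1/725) = 1/25.
Numerically: 1/25 ≈ 0.0400.
Is 1/25 < 1? YES.
Since P[∪ A_i] ≤ 1/25 < 1, the complement has P[∩ A_i^c] ≥ 1 − 1/25 = 24/25 > 0, so some outcome avoids every A_i.

29·p = 1/25 ≈ 0.0400; existence CERTIFIED by the union bound.


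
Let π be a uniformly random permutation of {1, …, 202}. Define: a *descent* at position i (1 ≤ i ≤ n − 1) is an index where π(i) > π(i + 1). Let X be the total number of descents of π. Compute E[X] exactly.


Write X = Σ X_I over i = 1, …, 201, with X_I the indicator of one descent.
There are 201 indicators.
For each fixed i, the pair (π(i), π(i+1)) is a uniformly random ordered pair of distinct values from {1, …, 202}; by symmetry P[π(i) > π(i+1)] = 1/2.
By linearity: E[X] = 201 · (1/2) = (202 − 1) · (1/2) = 201/2 ≈ 100.50000.

E[X] = 201/2 = 100.50000.


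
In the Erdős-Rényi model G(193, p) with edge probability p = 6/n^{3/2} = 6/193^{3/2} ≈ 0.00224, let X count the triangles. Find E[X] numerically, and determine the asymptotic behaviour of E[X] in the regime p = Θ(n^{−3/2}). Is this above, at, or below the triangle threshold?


Number of potential triangles: C(193, 3) = 1179616.
Each occurs with probability p³ ≈ (0.00224)³ ≈ 1.12059e-08.
By linearity: E[X] = C(193, 3)·p³ ≈ 1179616 · 1.12059e-08 ≈ 0.013.
Since α = 3/2 > 1, p = c/n^{3/2} = o(1/n) is below the triangle threshold p ~ 1/n. Asymptotically E[X] ~ (c³/6)·n^{3(1−α)} = (6³/6)·n^{-1.5} → 0, so by Markov's inequality G has no triangles w.h.p.

E[X] ≈ 0.013; in regime p = Θ(1/n^{3/2}) E[X] tends to 0 (below the triangle threshold p ~ 1/n).


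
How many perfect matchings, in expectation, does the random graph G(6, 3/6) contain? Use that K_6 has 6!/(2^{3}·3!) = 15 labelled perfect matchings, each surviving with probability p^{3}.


K_6 has 6!/(2^{3}·3!) = 15 labelled perfect matchings.
For each such perfect matching H, let X_H = 1 if all 3 edges of H are present in G. Then P[X_H = 1] = p^{3} = (1/2)^{3} = 1/8.
By linearity of expectation: E[X] = Σ_H E[X_H] = 15 · p^{3} = 15 · 1/8 = 15/8.
Numerically: E[X] ≈ 1.88.

E[X] = 15 · (1/2)^{3} = 15/8 ≈ 1.88.


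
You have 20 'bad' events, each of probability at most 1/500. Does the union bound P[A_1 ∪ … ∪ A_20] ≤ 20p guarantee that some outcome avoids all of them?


Union bound: P[∪_{i=1}^{20} A_i] ≤ Σ_i P[A_i] ≤ 20·p = 20·(1/500) = 1/25.
Numerically: 1/25 ≈ 0.040.
Is 1/25 < 1? YES.
Since P[∪ A_i] ≤ 1/25 < 1, the complement has P[∩ A_i^c] ≥ 1 − 1/25 = 24/25 > 0, so some outcome avoids every A_i.

20·p = 1/25 ≈ 0.040; existence CERTIFIED by the union bound.


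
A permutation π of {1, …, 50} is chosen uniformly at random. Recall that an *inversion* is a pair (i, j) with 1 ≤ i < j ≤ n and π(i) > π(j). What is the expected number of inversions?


Write X = Σ X_I over the C(50, 2) = 1225 pairs i < j, with X_I the indicator of one inversion.
There are 1225 indicators.
For each fixed pair i < j, the values π(i) and π(j) are two distinct elements of {1, …, 50} in uniformly random order; by symmetry P[π(i) > π(j)] = 1/2.
By linearity: E[X] = 1225 · (1/2) = C(50, 2) · (1/2) = 1225/2 = 1225/2 ≈ 612.500.

E[X] = 1225/2 = 612.500.


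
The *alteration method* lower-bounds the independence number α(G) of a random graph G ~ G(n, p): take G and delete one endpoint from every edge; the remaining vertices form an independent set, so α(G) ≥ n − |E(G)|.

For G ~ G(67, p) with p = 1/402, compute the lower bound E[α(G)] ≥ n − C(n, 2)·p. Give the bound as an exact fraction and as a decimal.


E[|E(G)|] = C(67, 2)·p = 2211 · (1/402) = 11/2.
E[α(G)] ≥ n − E[|E(G)|] = 67 − 11/2 = 123/2.
Numerically: ≈ 61.5000.
(This is only a lower bound; the true E[α(G)] may be larger.)

E[α(G)] ≥ 123/2 ≈ 61.5000.


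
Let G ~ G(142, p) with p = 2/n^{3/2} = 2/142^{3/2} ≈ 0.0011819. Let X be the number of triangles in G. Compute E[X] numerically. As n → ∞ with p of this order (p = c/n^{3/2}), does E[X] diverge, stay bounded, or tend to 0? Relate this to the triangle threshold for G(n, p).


Number of potential triangles: C(142, 3) = 467180.
Each occurs with probability p³ ≈ (0.0011819)³ ≈ 1.6511725e-09.
By linearity: E[X] = C(142, 3)·p³ ≈ 467180 · 1.6511725e-09 ≈ 0.00077.
Since α = 3/2 > 1, p = c/n^{3/2} = o(1/n) is below the triangle threshold p ~ 1/n. Asymptotically E[X] ~ (c³/6)·n^{3(1−α)} = (2³/6)·n^{-1.5} → 0, so by Markov's inequality G has no triangles w.h.p.

E[X] ≈ 0.00077; in regime p = Θ(1/n^{3/2}) E[X] tends to 0 (below the triangle threshold p ~ 1/n).


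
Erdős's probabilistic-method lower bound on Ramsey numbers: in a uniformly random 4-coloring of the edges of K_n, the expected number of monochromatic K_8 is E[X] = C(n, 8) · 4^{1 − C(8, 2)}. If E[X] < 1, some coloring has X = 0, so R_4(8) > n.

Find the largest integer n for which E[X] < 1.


We need C(n, 8) · 4^{1 − 28} < 1, i.e. C(n, 8) < 4^{28 − 1} = 18014398509481984.
Check values of n near the boundary:
  n = 403: C(403, 8) = 16090020602228430; 16090020602228430 < 18014398509481984? YES
  n = 404: C(404, 8) = 16415071523485570; 16415071523485570 < 18014398509481984? YES
  n = 405: C(405, 8) = 16745853821188050; 16745853821188050 < 18014398509481984? YES
  n = 406: C(406, 8) = 17082453897995850; 17082453897995850 < 18014398509481984? YES
  n = 407: C(407, 8) = 17424959239309050; 17424959239309050 < 18014398509481984? YES
  n = 408: C(408, 8) = 17773458424095231; 17773458424095231 < 18014398509481984? YES
  n = 409: C(409, 8) = 18128041135797879; 18128041135797879 < 18014398509481984? NO
The largest n with C(n, 8) < 18014398509481984 is n = 408 (where E[X] = 17773458424095231/18014398509481984 ≈ 0.9866251). Hence R_4(8) > 408, i.e. R_4(8) ≥ 409.

Largest n = 408; hence R_4(8) > 408.


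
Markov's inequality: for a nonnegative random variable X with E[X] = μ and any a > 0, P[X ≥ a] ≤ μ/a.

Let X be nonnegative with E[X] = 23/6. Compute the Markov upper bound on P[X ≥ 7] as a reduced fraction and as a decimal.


μ = E[X] = 23/6, a = 7.
Markov: P[X ≥ 7] ≤ μ/a = (23/6)/7 = 23/42.
Numerically: ≈ 0.54762.
(Since a = 7 > μ = 3.83333, the bound 23/42 is < 1 and informative.)

P[X ≥ 7] ≤ 23/42 ≈ 0.54762.


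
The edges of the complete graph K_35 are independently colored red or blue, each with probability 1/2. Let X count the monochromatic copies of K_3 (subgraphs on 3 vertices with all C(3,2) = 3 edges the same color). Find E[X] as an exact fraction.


Let X = Σ_S X_S over the C(35, 3) = 6545 subsets S of size 3, where X_S = 1 if the K_3 on S is monochromatic.
For a fixed S, the K_3 on S has C(3, 2) = 3 edges. P[all 3 edges red] = (1/2)^3, and likewise for blue, so P[monochromatic] = 2·(1/2)^3 = 2^{1 − 3} = 1/4.
By linearity: E[X] = C(35, 3) · 2^{1 − 3} = 6545 · 1/4 = 6545/4.
Numerically: E[X] ≈ 1636.25000.

E[X] = C(35,3)·2^(1−C(3,2)) = 6545/4 ≈ 1636.25000.


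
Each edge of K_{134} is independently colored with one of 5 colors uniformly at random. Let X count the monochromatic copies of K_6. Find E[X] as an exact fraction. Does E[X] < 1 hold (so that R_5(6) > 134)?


E[X] = C(134, 6) · 5^{1 − 15} = 7177979809 · 5^{−14} = 7177979809/6103515625.
As a reduced fraction: E[X] = 7177979809/6103515625 ≈ 1.176.
Is E[X] < 1? NO.
Since E[X] ≥ 1, the first-moment bound is inconclusive at n = 134; it does NOT by itself certify R_5(6) > 134.

E[X] = 7177979809/6103515625 ≈ 1.176; E[X] ≥ 1; first-moment method inconclusive here.


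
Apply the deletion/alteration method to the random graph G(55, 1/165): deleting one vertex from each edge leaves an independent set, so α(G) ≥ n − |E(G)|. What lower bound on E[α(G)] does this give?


E[|E(G)|] = C(55, 2)·p = 1485 · (1/165) = 9.
E[α(G)] ≥ n − E[|E(G)|] = 55 − 9 = 46.
Numerically: ≈ 46.000000.
(This is only a lower bound; the true E[α(G)] may be larger.)

E[α(G)] ≥ 46 ≈ 46.000000.


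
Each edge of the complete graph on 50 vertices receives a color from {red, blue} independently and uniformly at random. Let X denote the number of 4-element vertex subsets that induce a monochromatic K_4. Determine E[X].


Let X = Σ_S X_S over the C(50, 4) = 230300 subsets S of size 4, where X_S = 1 if the K_4 on S is monochromatic.
For a fixed S, the K_4 on S has C(4, 2) = 6 edges. P[all 6 edges red] = (1/2)^6, and likewise for blue, so P[monochromatic] = 2·(1/2)^6 = 2^{1 − 6} = 1/32.
By linearity: E[X] = C(50, 4) · 2^{1 − 6} = 230300 · 1/32 = 57575/8.
Numerically: E[X] ≈ 7196.8750.

E[X] = C(50,4)·2^(1−C(4,2)) = 57575/8 ≈ 7196.8750.


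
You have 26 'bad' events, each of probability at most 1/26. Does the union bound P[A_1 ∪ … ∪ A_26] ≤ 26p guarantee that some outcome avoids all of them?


Union bound: P[∪_{i=1}^{26} A_i] ≤ Σ_i P[A_i] ≤ 26·p = 26·(1/26) = 1.
Numerically: 1 ≈ 1.000000.
Is 1 < 1? NO.
Since the bound 1 is ≥ 1, the union bound is uninformative here; it does NOT by itself certify existence.

26·p = 1 ≈ 1.000000; existence NOT certified by the union bound.


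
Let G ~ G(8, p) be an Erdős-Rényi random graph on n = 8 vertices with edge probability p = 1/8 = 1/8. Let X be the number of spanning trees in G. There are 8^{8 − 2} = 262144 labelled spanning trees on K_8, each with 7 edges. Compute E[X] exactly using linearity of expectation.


K_8 has 8^{8 − 2} = 262144 labelled spanning trees.
For each such spanning tree H, let X_H = 1 if all 7 edges of H are present in G. Then P[X_H = 1] = p^{7} = (1/8)^{7} = 1/2097152.
By linearity of expectation: E[X] = Σ_H E[X_H] = 262144 · p^{7} = 262144 · 1/2097152 = 1/8.
Numerically: E[X] ≈ 0.125.

E[X] = 262144 · (1/8)^{7} = 1/8 ≈ 0.125.


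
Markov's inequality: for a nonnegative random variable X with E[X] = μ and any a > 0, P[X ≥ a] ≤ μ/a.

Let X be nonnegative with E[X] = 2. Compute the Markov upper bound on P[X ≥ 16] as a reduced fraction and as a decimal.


μ = E[X] = 2, a = 16.
Markov: P[X ≥ 16] ≤ μ/a = (2)/16 = 1/8.
Numerically: ≈ 0.12500.
(Since a = 16 > μ = 2.00000, the bound 1/8 is < 1 and informative.)

P[X ≥ 16] ≤ 1/8 ≈ 0.12500.


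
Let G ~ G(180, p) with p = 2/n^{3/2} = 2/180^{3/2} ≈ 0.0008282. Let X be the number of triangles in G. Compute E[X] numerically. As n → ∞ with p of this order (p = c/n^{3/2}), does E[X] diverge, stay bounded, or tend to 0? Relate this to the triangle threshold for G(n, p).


Number of potential triangles: C(180, 3) = 955860.
Each occurs with probability p³ ≈ (0.0008282)³ ≈ 5.680201e-10.
By linearity: E[X] = C(180, 3)·p³ ≈ 955860 · 5.680201e-10 ≈ 0.0005.
Since α = 3/2 > 1, p = c/n^{3/2} = o(1/n) is below the triangle threshold p ~ 1/n. Asymptotically E[X] ~ (c³/6)·n^{3(1−α)} = (2³/6)·n^{-1.5} → 0, so by Markov's inequality G has no triangles w.h.p.

E[X] ≈ 0.0005; in regime p = Θ(1/n^{3/2}) E[X] tends to 0 (below the triangle threshold p ~ 1/n).


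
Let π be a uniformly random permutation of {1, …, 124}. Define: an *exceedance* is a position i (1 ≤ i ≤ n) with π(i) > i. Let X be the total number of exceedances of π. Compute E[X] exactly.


Write X = Σ_{i=1}^{124} X_i, where X_i = 1_{π(i) > i}.
For each fixed i, π(i) is uniform over {1, …, 124} (marginal of a uniform permutation), so P[π(i) > i] = (n − i)/n. Summing: Σ_{i=1}^{124} (n − i)/n = (0 + 1 + … + 123)/124 = 124(124 − 1)/(2·124) = (124 − 1)/2.
Hence E[X] = Σ_{i=1}^{124} (124 − i)/124 = 123/2 ≈ 61.50000.

E[X] = 123/2 = 61.50000.


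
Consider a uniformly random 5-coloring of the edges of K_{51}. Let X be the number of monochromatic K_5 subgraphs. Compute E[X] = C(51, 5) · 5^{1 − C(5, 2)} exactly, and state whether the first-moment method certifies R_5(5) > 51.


E[X] = C(51, 5) · 5^{1 − 10} = 2349060 · 5^{−9} = 2349060/1953125.
As a reduced fraction: E[X] = 469812/390625 ≈ 1.2027.
Is E[X] < 1? NO.
Since E[X] ≥ 1, the first-moment bound is inconclusive at n = 51; it does NOT by itself certify R_5(5) > 51.

E[X] = 469812/390625 ≈ 1.2027; E[X] ≥ 1; first-moment method inconclusive here.


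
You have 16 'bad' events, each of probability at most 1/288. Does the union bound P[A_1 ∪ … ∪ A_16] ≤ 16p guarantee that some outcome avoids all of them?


Union bound: P[∪_{i=1}^{16} A_i] ≤ Σ_i P[A_i] ≤ 16·p = 16·(1/288) = 1/18.
Numerically: 1/18 ≈ 0.055556.
Is 1/18 < 1? YES.
Since P[∪ A_i] ≤ 1/18 < 1, the complement has P[∩ A_i^c] ≥ 1 − 1/18 = 17/18 > 0, so some outcome avoids every A_i.

16·p = 1/18 ≈ 0.055556; existence CERTIFIED by the union bound.


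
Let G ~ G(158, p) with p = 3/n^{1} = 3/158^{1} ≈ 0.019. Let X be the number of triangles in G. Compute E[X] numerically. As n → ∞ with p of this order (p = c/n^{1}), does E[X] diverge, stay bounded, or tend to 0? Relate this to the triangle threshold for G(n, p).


Number of potential triangles: C(158, 3) = 644956.
Each occurs with probability p³ ≈ (0.019)³ ≈ 6.84530e-06.
By linearity: E[X] = C(158, 3)·p³ ≈ 644956 · 6.84530e-06 ≈ 4.415.
Here α = 1, so p = 3/n is exactly at the triangle threshold p ~ 1/n. Asymptotically E[X] → c³/6 = 3³/6 = 9/2 ≈ 4.500, a bounded constant. In this regime the triangle count is asymptotically Poisson(c³/6).

E[X] ≈ 4.415; in regime p = Θ(1/n^{1}) E[X] stays bounded (at the triangle threshold p ~ 1/n).


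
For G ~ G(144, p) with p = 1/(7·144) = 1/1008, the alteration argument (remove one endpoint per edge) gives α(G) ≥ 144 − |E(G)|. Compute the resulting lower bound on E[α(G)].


E[|E(G)|] = C(144, 2)·p = 10296 · (1/1008) = 143/14.
E[α(G)] ≥ n − E[|E(G)|] = 144 − 143/14 = 1873/14.
Numerically: ≈ 133.786.
(This is only a lower bound; the true E[α(G)] may be larger.)

E[α(G)] ≥ 1873/14 ≈ 133.786.


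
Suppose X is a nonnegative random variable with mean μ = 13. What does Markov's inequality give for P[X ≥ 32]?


μ = E[X] = 13, a = 32.
Markov: P[X ≥ 32] ≤ μ/a = (13)/32 = 13/32.
Numerically: ≈ 0.406.
(Since a = 32 > μ = 13.000, the bound 13/32 is < 1 and informative.)

P[X ≥ 32] ≤ 13/32 ≈ 0.406.


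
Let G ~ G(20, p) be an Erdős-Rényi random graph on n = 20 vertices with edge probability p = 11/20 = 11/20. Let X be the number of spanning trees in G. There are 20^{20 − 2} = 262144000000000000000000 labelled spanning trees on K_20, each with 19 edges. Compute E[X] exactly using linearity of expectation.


K_20 has 20^{20 − 2} = 262144000000000000000000 labelled spanning trees.
For each such spanning tree H, let X_H = 1 if all 19 edges of H are present in G. Then P[X_H = 1] = p^{19} = (11/20)^{19} = 61159090448414546291/5242880000000000000000000.
By linearity of expectation: E[X] = Σ_H E[X_H] = 262144000000000000000000 · p^{19} = 262144000000000000000000 · 61159090448414546291/5242880000000000000000000 = 61159090448414546291/20.
Numerically: E[X] ≈ 3.058e+18.

E[X] = 262144000000000000000000 · (11/20)^{19} = 61159090448414546291/20 ≈ 3.058e+18.


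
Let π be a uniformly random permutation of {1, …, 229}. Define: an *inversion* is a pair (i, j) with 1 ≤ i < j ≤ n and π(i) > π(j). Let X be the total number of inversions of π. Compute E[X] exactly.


Write X = Σ X_I over the C(229, 2) = 26106 pairs i < j, with X_I the indicator of one inversion.
There are 26106 indicators.
For each fixed pair i < j, the values π(i) and π(j) are two distinct elements of {1, …, 229} in uniformly random order; by symmetry P[π(i) > π(j)] = 1/2.
By linearity: E[X] = 26106 · (1/2) = C(229, 2) · (1/2) = 26106/2 = 13053 ≈ 13053.0000.

E[X] = 13053 = 13053.0000.


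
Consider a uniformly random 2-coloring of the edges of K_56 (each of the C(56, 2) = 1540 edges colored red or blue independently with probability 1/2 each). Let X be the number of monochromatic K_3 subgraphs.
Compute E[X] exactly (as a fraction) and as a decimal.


Let X = Σ_S X_S over the C(56, 3) = 27720 subsets S of size 3, where X_S = 1 if the K_3 on S is monochromatic.
For a fixed S, the K_3 on S has C(3, 2) = 3 edges. P[all 3 edges red] = (1/2)^3, and likewise for blue, so P[monochromatic] = 2·(1/2)^3 = 2^{1 − 3} = 1/4.
By linearity of expectation: E[X] = C(56, 3) · 2^{1 − 3} = 27720 · 1/4 = 6930.
Numerically: E[X] ≈ 6930.000000.

E[X] = C(56,3)·2^(1−C(3,2)) = 6930 ≈ 6930.000000.


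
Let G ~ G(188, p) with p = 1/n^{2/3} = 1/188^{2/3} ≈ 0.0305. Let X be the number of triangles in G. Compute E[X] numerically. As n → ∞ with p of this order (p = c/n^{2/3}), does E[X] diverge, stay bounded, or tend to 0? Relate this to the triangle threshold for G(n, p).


Number of potential triangles: C(188, 3) = 1089836.
Each occurs with probability p³ ≈ (0.0305)³ ≈ 2.82933e-05.
By linearity: E[X] = C(188, 3)·p³ ≈ 1089836 · 2.82933e-05 ≈ 30.835.
Since α = 2/3 < 1, p = c/n^{2/3} ≫ 1/n is above the triangle threshold p ~ 1/n. Asymptotically E[X] ~ (c³/6)·n^{3(1−α)} = (1³/6)·n^{1} → ∞; triangles are abundant w.h.p.

E[X] ≈ 30.835; in regime p = Θ(1/n^{2/3}) E[X] diverges (above the triangle threshold p ~ 1/n).


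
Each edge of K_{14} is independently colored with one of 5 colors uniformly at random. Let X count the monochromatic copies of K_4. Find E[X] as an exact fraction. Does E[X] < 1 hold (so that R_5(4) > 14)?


E[X] = C(14, 4) · 5^{1 − 6} = 1001 · 5^{−5} = 1001/3125.
As a reduced fraction: E[X] = 1001/3125 ≈ 0.320.
Is E[X] < 1? YES.
Since E[X] < 1, there exists a 5-coloring of K_{14} with no monochromatic K_4; hence R_5(4) > 14.

E[X] = 1001/3125 ≈ 0.320; E[X] < 1, so R_5(4) > 14.


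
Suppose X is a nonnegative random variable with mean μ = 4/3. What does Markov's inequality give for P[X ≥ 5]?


μ = E[X] = 4/3, a = 5.
Markov: P[X ≥ 5] ≤ μ/a = (4/3)/5 = 4/15.
Numerically: ≈ 0.26667.
(Since a = 5 > μ = 1.33333, the bound 4/15 is < 1 and informative.)

P[X ≥ 5] ≤ 4/15 ≈ 0.26667.


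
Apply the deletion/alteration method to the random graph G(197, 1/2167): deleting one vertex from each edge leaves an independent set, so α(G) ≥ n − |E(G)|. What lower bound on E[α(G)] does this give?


E[|E(G)|] = C(197, 2)·p = 19306 · (1/2167) = 98/11.
E[α(G)] ≥ n − E[|E(G)|] = 197 − 98/11 = 2069/11.
Numerically: ≈ 188.090909.
(This is only a lower bound; the true E[α(G)] may be larger.)

E[α(G)] ≥ 2069/11 ≈ 188.090909.


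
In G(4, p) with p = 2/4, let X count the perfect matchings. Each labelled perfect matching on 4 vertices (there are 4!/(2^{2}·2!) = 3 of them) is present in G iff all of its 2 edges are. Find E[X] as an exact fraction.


K_4 has 4!/(2^{2}·2!) = 3 labelled perfect matchings.
For each such perfect matching H, let X_H = 1 if all 2 edges of H are present in G. Then P[X_H = 1] = p^{2} = (1/2)^{2} = 1/4.
Summing the indicators: E[X] = Σ_H E[X_H] = 3 · p^{2} = 3 · 1/4 = 3/4.
Numerically: E[X] ≈ 0.75.

E[X] = 3 · (1/2)^{2} = 3/4 ≈ 0.75.


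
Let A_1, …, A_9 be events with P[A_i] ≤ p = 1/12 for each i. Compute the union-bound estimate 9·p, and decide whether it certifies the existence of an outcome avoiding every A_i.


Union bound: P[∪_{i=1}^{9} A_i] ≤ Σ_i P[A_i] ≤ 9·p = 9·(1/12) = 3/4.
Numerically: 3/4 ≈ 0.75000.
Is 3/4 < 1? YES.
Since P[∪ A_i] ≤ 3/4 < 1, the complement has P[∩ A_i^c] ≥ 1 − 3/4 = 1/4 > 0, so some outcome avoids every A_i.

9·p = 3/4 ≈ 0.75000; existence CERTIFIED by the union bound.


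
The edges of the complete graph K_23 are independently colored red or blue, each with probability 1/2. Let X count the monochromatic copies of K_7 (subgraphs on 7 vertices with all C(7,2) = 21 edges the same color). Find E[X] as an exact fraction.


Let X = Σ_S X_S over the C(23, 7) = 245157 subsets S of size 7, where X_S = 1 if the K_7 on S is monochromatic.
For a fixed S, the K_7 on S has C(7, 2) = 21 edges. P[all 21 edges red] = (1/2)^21, and likewise for blue, so P[monochromatic] = 2·(1/2)^21 = 2^{1 − 21} = 1/1048576.
By linearity of expectation: E[X] = C(23, 7) · 2^{1 − 21} = 245157 · 1/1048576 = 245157/1048576.
Numerically: E[X] ≈ 0.2338.

E[X] = C(23,7)·2^(1−C(7,2)) = 245157/1048576 ≈ 0.2338.


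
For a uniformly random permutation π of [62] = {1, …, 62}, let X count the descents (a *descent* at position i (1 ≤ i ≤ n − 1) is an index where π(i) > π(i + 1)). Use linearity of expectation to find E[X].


Write X = Σ X_I over i = 1, …, 61, with X_I the indicator of one descent.
There are 61 indicators.
For each fixed i, the pair (π(i), π(i+1)) is a uniformly random ordered pair of distinct values from {1, …, 62}; by symmetry P[π(i) > π(i+1)] = 1/2.
By linearity: E[X] = 61 · (1/2) = (62 − 1) · (1/2) = 61/2 ≈ 30.500000.

E[X] = 61/2 = 30.500000.


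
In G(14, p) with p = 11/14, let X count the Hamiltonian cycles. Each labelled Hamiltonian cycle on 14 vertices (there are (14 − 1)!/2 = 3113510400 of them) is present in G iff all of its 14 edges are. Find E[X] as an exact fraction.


K_14 has (14 − 1)!/2 = 3113510400 labelled Hamiltonian cycles.
For each such Hamiltonian cycle H, let X_H = 1 if all 14 edges of H are present in G. Then P[X_H = 1] = p^{14} = (11/14)^{14} = 379749833583241/11112006825558016.
Summing the indicators: E[X] = Σ_H E[X_H] = 3113510400 · p^{14} = 3113510400 · 379749833583241/11112006825558016 = 329898174179601037725/3100448333024.
Numerically: E[X] ≈ 1.06e+08.

E[X] = 3113510400 · (11/14)^{14} = 329898174179601037725/3100448333024 ≈ 1.06e+08.


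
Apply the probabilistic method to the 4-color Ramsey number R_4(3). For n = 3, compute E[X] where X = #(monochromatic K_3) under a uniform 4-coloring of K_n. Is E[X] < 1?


E[X] = C(3, 3) · 4^{1 − 3} = 1 · 4^{−2} = 1/16.
As a reduced fraction: E[X] = 1/16 ≈ 0.0625000.
Is E[X] < 1? YES.
Since E[X] < 1, there exists a 4-coloring of K_{3} with no monochromatic K_3; hence R_4(3) > 3.

E[X] = 1/16 ≈ 0.0625000; E[X] < 1, so R_4(3) > 3.


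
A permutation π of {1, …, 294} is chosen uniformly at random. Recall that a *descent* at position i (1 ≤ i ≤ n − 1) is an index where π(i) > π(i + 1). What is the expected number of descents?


Write X = Σ X_I over i = 1, …, 293, with X_I the indicator of one descent.
There are 293 indicators.
For each fixed i, the pair (π(i), π(i+1)) is a uniformly random ordered pair of distinct values from {1, …, 294}; by symmetry P[π(i) > π(i+1)] = 1/2.
By linearity: E[X] = 293 · (1/2) = (294 − 1) · (1/2) = 293/2 ≈ 146.50000.

E[X] = 293/2 = 146.50000.


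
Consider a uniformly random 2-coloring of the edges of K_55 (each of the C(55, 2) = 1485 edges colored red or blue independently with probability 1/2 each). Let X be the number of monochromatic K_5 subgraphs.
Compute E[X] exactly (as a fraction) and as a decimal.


Let X = Σ_S X_S over the C(55, 5) = 3478761 subsets S of size 5, where X_S = 1 if the K_5 on S is monochromatic.
For a fixed S, the K_5 on S has C(5, 2) = 10 edges. P[all 10 edges red] = (1/2)^10, and likewise for blue, so P[monochromatic] = 2·(1/2)^10 = 2^{1 − 10} = 1/512.
By linearity of expectation: E[X] = C(55, 5) · 2^{1 − 10} = 3478761 · 1/512 = 3478761/512.
Numerically: E[X] ≈ 6794.455.

E[X] = C(55,5)·2^(1−C(5,2)) = 3478761/512 ≈ 6794.455.


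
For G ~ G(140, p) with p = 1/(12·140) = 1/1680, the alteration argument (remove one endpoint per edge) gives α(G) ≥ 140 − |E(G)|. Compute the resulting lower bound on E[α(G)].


E[|E(G)|] = C(140, 2)·p = 9730 · (1/1680) = 139/24.
E[α(G)] ≥ n − E[|E(G)|] = 140 − 139/24 = 3221/24.
Numerically: ≈ 134.2083.
(This is only a lower bound; the true E[α(G)] may be larger.)

E[α(G)] ≥ 3221/24 ≈ 134.2083.
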